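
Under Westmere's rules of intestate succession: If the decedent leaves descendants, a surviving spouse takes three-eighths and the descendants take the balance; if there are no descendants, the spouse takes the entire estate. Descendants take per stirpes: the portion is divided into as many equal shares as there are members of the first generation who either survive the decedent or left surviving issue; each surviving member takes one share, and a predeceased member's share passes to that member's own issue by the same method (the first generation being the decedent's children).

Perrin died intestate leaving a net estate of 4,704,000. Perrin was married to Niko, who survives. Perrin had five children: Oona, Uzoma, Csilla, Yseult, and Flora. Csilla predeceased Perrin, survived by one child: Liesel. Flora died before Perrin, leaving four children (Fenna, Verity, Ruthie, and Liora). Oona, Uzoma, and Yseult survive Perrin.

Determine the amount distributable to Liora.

Niko takes three-eighths of 4,704,000 = 1,764,000. The remaining 2,940,000 passes to the descendants.
The descendants' portion (2,940,000) is divided into 5 shares of 588,000: Oona, Uzoma, and Yseult each take 588,000; Csilla's 588,000 share passes to Csilla's issue; Flora's 588,000 share passes to Flora's issue.
Csilla's share (588,000) passes entirely to Liesel.
Flora's share (588,000) is divided into 4 shares of 147,000: Fenna, Verity, Ruthie, and Liora each take 147,000.

Liora receives 147,000.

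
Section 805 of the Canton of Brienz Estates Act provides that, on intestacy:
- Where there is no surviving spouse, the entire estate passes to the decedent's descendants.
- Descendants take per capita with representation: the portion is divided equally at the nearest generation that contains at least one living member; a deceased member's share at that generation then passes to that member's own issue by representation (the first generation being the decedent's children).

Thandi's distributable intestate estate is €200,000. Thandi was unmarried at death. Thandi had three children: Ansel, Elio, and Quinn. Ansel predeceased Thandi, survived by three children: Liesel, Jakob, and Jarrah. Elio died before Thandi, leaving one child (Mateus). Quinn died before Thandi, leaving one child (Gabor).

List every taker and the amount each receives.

Liesel: €40,000; Jakob: €40,000; Jarrah: €40,000; Mateus: €40,000; Gabor: €40,000

The entire €200,000 passes to the descendants.
No child survives, so the initial division is made at the grandchildren's generation.
That amount (€200,000) is divided into 5 shares of €40,000: Liesel, Jakob, Jarrah, Mateus, and Gabor each take €40,000.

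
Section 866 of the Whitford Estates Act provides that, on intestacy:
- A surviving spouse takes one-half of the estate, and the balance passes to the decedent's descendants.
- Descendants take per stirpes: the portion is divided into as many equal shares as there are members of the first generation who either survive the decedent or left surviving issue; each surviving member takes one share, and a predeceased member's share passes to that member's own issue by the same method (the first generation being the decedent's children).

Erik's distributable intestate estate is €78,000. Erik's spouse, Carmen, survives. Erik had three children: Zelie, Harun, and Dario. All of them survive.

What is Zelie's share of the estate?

Zelie receives €13,000.

Carmen takes one-half of €78,000 = €39,000. The remaining €39,000 passes to the descendants.
The descendants' portion (€39,000) is divided into 3 shares of €13,000: Zelie, Harun, and Dario each take €13,000.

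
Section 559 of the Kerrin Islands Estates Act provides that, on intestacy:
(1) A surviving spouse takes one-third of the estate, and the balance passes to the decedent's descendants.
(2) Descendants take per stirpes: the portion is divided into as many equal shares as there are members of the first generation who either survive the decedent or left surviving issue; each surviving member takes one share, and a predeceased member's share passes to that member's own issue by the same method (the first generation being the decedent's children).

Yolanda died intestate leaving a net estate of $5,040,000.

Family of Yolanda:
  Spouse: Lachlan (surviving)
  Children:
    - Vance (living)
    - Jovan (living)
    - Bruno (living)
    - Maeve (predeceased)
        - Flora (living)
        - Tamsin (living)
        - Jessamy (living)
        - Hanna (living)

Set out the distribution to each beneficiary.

Lachlan: $1,680,000; Vance: $840,000; Jovan: $840,000; Bruno: $840,000; Flora: $210,000; Tamsin: $210,000; Jessamy: $210,000; Hanna: $210,000

Lachlan takes one-third of $5,040,000 = $1,680,000. The remaining $3,360,000 passes to the descendants.
The descendants' portion ($3,360,000) is divided into 4 shares of $840,000: Vance, Jovan, and Bruno each take $840,000; Maeve's $840,000 share passes to Maeve's issue.
Maeve's share ($840,000) is divided into 4 shares of $210,000: Flora, Tamsin, Jessamy, and Hanna each take $210,000.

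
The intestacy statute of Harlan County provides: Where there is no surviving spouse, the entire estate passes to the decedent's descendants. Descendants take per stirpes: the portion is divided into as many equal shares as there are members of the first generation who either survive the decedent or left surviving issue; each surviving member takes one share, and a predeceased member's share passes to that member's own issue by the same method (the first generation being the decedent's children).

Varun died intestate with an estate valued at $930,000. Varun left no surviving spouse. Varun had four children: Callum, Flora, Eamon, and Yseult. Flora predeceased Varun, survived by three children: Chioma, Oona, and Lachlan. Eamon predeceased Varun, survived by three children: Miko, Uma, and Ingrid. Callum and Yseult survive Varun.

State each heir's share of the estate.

The entire $930,000 passes to the descendants.
That amount ($930,000) is divided into 4 shares of $232,500: Callum and Yseult each take $232,500; Flora's $232,500 share passes to Flora's issue; Eamon's $232,500 share passes to Eamon's issue.
Flora's share ($232,500) is divided into 3 shares of $77,500: Chioma, Oona, and Lachlan each take $77,500.
Eamon's share ($232,500) is divided into 3 shares of $77,500: Miko, Uma, and Ingrid each take $77,500.

Callum: $232,500; Chioma: $77,500; Oona: $77,500; Lachlan: $77,500; Miko: $77,500; Uma: $77,500; Ingrid: $77,500; Yseult: $232,500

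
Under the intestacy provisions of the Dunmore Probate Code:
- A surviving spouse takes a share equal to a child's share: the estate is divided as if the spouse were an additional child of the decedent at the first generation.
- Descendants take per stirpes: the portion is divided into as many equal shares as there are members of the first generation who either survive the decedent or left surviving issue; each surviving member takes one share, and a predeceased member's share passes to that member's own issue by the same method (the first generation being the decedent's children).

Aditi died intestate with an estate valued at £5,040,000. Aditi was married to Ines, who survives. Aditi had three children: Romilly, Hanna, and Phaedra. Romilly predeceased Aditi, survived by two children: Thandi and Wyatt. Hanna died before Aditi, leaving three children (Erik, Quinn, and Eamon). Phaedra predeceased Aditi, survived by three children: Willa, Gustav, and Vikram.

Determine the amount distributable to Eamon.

Eamon receives £420,000.

The spouse counts as an additional share at the children's level, so there are 4 primary shares of £1,260,000. Ines takes one such share (£1,260,000).
The children's combined portion (£3,780,000) is divided into 3 shares of £1,260,000: Romilly's £1,260,000 share passes to Romilly's issue; Hanna's £1,260,000 share passes to Hanna's issue; Phaedra's £1,260,000 share passes to Phaedra's issue.
Romilly's share (£1,260,000) is divided into 2 shares of £630,000: Thandi and Wyatt each take £630,000.
Hanna's share (£1,260,000) is divided into 3 shares of £420,000: Erik, Quinn, and Eamon each take £420,000.
Phaedra's share (£1,260,000) is divided into 3 shares of £420,000: Willa, Gustav, and Vikram each take £420,000.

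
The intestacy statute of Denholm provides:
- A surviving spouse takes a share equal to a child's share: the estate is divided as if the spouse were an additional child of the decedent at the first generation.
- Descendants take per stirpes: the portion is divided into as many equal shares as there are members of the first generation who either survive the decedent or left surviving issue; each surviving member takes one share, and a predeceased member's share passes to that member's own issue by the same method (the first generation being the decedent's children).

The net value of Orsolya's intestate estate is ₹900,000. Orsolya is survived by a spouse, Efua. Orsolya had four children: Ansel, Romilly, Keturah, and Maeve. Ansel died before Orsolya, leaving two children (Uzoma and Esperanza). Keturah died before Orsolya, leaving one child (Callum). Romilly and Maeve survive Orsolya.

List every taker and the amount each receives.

The spouse counts as an additional share at the children's level, so there are 5 primary shares of ₹180,000. Efua takes one such share (₹180,000).
The children's combined portion (₹720,000) is divided into 4 shares of ₹180,000: Romilly and Maeve each take ₹180,000; Ansel's ₹180,000 share passes to Ansel's issue; Keturah's ₹180,000 share passes to Keturah's issue.
Ansel's share (₹180,000) is divided into 2 shares of ₹90,000: Uzoma and Esperanza each take ₹90,000.
Keturah's share (₹180,000) passes entirely to Callum.

Efua: ₹180,000; Uzoma: ₹90,000; Esperanza: ₹90,000; Romilly: ₹180,000; Callum: ₹180,000; Maeve: ₹180,000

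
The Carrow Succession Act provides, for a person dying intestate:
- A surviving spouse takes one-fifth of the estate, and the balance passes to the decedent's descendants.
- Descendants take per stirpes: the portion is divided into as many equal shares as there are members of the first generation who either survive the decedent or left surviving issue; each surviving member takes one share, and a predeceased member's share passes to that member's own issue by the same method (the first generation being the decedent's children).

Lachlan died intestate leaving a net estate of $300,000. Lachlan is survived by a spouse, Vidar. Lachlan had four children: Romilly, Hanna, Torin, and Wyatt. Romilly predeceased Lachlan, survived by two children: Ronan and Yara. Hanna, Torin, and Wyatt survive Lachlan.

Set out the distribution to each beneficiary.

Vidar takes one-fifth of $300,000 = $60,000. The remaining $240,000 passes to the descendants.
The descendants' portion ($240,000) is divided into 4 shares of $60,000: Hanna, Torin, and Wyatt each take $60,000; Romilly's $60,000 share passes to Romilly's issue.
Romilly's share ($60,000) is divided into 2 shares of $30,000: Ronan and Yara each take $30,000.

Vidar: $60,000; Ronan: $30,000; Yara: $30,000; Hanna: $60,000; Torin: $60,000; Wyatt: $60,000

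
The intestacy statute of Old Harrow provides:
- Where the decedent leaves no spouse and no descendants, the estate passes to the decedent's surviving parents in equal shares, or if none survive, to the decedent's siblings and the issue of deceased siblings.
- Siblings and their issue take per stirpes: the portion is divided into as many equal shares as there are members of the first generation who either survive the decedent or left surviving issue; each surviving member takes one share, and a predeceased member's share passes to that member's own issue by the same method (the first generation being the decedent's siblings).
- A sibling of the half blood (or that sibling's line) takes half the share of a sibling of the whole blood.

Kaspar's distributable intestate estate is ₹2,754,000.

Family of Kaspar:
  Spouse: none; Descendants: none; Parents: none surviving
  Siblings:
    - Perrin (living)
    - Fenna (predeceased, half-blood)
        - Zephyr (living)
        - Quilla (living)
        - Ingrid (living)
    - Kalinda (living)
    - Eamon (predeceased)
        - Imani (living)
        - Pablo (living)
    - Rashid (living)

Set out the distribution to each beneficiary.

Perrin: ₹612,000; Zephyr: ₹102,000; Quilla: ₹102,000; Ingrid: ₹102,000; Kalinda: ₹612,000; Imani: ₹306,000; Pablo: ₹306,000; Rashid: ₹612,000

The entire ₹2,754,000 passes to the siblings and their issue.
Counting each half-blood sibling's line as half a unit, there are 9/2 units in ₹2,754,000, so one unit is ₹612,000. Whole-blood lines (Perrin, Kalinda, Eamon, and Rashid) take ₹612,000 each; half-blood lines (Fenna) take ₹306,000 each.
Fenna's share (₹306,000) is divided into 3 shares of ₹102,000: Zephyr, Quilla, and Ingrid each take ₹102,000.
Eamon's share (₹612,000) is divided into 2 shares of ₹306,000: Imani and Pablo each take ₹306,000.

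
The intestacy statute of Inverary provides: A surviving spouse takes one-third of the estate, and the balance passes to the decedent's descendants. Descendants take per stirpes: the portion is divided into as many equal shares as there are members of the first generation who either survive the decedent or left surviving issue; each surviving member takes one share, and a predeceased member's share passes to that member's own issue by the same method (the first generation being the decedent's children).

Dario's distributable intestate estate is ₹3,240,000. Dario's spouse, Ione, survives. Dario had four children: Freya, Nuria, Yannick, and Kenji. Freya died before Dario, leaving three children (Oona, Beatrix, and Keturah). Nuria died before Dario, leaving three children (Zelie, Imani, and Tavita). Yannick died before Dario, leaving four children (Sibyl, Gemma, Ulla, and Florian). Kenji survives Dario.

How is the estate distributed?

Ione takes one-third of ₹3,240,000 = ₹1,080,000. The remaining ₹2,160,000 passes to the descendants.
The descendants' portion (₹2,160,000) is divided into 4 shares of ₹540,000: Kenji takes ₹540,000; Freya's ₹540,000 share passes to Freya's issue; Nuria's ₹540,000 share passes to Nuria's issue; Yannick's ₹540,000 share passes to Yannick's issue.
Freya's share (₹540,000) is divided into 3 shares of ₹180,000: Oona, Beatrix, and Keturah each take ₹180,000.
Nuria's share (₹540,000) is divided into 3 shares of ₹180,000: Zelie, Imani, and Tavita each take ₹180,000.
Yannick's share (₹540,000) is divided into 4 shares of ₹135,000: Sibyl, Gemma, Ulla, and Florian each take ₹135,000.

Ione: ₹1,080,000; Oona: ₹180,000; Beatrix: ₹180,000; Keturah: ₹180,000; Zelie: ₹180,000; Imani: ₹180,000; Tavita: ₹180,000; Sibyl: ₹135,000; Gemma: ₹135,000; Ulla: ₹135,000; Florian: ₹135,000; Kenji: ₹540,000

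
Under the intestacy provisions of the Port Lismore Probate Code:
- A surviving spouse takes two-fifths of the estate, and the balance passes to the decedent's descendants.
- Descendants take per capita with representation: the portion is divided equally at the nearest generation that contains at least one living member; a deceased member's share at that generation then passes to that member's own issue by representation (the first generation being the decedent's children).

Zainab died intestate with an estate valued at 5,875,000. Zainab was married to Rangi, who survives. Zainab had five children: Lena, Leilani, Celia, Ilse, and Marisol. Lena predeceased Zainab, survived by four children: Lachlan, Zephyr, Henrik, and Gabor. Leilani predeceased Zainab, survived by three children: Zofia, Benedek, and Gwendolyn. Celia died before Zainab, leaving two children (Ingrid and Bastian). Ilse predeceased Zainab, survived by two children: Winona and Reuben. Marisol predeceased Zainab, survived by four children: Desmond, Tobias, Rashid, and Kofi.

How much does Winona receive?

Winona receives 235,000.

Rangi takes two-fifths of 5,875,000 = 2,350,000. The remaining 3,525,000 passes to the descendants.
No child survives, so the initial division is made at the grandchildren's generation.
The descendants' portion (3,525,000) is divided into 15 shares of 235,000: Lachlan, Zephyr, Henrik, Gabor, Zofia, Benedek, Gwendolyn, Ingrid, Bastian, Winona, Reuben, Desmond, Tobias, Rashid, and Kofi each take 235,000.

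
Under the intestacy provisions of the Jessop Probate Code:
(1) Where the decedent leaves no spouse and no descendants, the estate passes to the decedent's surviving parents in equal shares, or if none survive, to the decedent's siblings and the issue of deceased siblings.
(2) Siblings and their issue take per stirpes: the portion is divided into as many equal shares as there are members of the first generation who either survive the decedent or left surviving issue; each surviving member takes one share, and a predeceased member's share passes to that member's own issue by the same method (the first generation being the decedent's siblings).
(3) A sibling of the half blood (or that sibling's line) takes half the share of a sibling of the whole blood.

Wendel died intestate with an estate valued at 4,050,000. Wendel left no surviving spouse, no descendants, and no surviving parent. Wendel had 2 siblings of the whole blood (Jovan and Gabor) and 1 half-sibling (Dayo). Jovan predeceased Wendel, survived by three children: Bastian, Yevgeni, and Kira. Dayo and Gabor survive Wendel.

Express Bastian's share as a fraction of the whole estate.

The entire 4,050,000 passes to the siblings and their issue.
Counting each half-blood sibling's line as half a unit, there are 5/2 units in 4,050,000, so one unit is 1,620,000. Whole-blood lines (Jovan and Gabor) take 1,620,000 each; half-blood lines (Dayo) take 810,000 each.
Jovan's share (1,620,000) is divided into 3 shares of 540,000: Bastian, Yevgeni, and Kira each take 540,000.

Bastian receives 2/15 of the estate.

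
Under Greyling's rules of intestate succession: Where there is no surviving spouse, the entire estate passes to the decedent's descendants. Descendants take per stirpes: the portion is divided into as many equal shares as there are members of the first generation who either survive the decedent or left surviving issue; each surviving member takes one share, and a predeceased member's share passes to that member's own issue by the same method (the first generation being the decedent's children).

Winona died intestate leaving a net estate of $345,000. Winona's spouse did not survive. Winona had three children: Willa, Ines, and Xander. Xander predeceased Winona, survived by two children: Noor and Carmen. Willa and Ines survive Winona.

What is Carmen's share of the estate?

The entire $345,000 passes to the descendants.
That amount ($345,000) is divided into 3 shares of $115,000: Willa and Ines each take $115,000; Xander's $115,000 share passes to Xander's issue.
Xander's share ($115,000) is divided into 2 shares of $57,500: Noor and Carmen each take $57,500.

Carmen receives $57,500.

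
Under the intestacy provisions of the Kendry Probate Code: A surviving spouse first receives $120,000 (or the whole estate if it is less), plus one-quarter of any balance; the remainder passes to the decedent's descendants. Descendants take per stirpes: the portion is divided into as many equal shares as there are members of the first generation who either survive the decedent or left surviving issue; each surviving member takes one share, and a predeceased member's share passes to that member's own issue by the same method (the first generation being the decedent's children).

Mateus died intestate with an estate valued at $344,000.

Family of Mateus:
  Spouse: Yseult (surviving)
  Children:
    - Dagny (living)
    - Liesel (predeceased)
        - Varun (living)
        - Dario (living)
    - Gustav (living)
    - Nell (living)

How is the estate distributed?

Yseult: $176,000; Dagny: $42,000; Varun: $21,000; Dario: $21,000; Gustav: $42,000; Nell: $42,000

Yseult first takes $120,000, leaving a balance of $224,000. Yseult then takes one-quarter of the balance ($56,000), for a total of $176,000. The remaining $168,000 passes to the descendants.
The descendants' portion ($168,000) is divided into 4 shares of $42,000: Dagny, Gustav, and Nell each take $42,000; Liesel's $42,000 share passes to Liesel's issue.
Liesel's share ($42,000) is divided into 2 shares of $21,000: Varun and Dario each take $21,000.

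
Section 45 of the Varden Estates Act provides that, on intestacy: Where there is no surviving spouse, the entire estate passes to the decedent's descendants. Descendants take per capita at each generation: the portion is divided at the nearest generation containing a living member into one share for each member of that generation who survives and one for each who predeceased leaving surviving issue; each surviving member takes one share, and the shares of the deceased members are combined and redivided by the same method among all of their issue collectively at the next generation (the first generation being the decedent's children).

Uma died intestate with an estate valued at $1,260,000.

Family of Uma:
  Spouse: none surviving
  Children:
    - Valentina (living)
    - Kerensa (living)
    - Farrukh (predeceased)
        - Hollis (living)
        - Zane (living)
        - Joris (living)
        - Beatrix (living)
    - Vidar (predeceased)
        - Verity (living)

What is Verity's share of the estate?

Verity receives $126,000.

The entire $1,260,000 passes to the descendants.
That amount ($1,260,000) is divided at the children's generation into 4 shares of $315,000. Valentina and Kerensa each take $315,000. The 2 shares of the deceased (Farrukh and Vidar) are combined into a pool of $630,000.
That pool ($630,000) is divided at the grandchildren's generation equally among Hollis, Zane, Joris, Beatrix, and Verity: $126,000 each.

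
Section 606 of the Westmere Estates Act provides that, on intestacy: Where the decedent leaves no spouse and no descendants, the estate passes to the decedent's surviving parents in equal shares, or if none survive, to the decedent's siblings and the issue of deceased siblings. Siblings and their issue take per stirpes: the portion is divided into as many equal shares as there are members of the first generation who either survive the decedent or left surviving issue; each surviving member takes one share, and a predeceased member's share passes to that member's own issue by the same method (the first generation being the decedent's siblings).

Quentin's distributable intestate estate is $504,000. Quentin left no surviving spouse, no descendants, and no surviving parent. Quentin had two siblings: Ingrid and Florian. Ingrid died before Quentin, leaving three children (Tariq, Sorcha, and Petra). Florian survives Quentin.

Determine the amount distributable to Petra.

Petra receives $84,000.

The entire $504,000 passes to the siblings and their issue.
That amount ($504,000) is divided into 2 shares of $252,000: Florian takes $252,000; Ingrid's $252,000 share passes to Ingrid's issue.
Ingrid's share ($252,000) is divided into 3 shares of $84,000: Tariq, Sorcha, and Petra each take $84,000.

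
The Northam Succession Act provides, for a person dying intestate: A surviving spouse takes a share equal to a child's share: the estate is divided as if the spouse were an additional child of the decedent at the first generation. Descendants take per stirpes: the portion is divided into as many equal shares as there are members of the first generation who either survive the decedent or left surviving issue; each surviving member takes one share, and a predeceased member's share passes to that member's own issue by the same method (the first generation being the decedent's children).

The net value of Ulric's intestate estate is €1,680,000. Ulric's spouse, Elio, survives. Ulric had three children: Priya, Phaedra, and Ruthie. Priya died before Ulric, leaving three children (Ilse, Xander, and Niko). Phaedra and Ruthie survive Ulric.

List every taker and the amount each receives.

The spouse counts as an additional share at the children's level, so there are 4 primary shares of €420,000. Elio takes one such share (€420,000).
The children's combined portion (€1,260,000) is divided into 3 shares of €420,000: Phaedra and Ruthie each take €420,000; Priya's €420,000 share passes to Priya's issue.
Priya's share (€420,000) is divided into 3 shares of €140,000: Ilse, Xander, and Niko each take €140,000.

Elio: €420,000; Ilse: €140,000; Xander: €140,000; Niko: €140,000; Phaedra: €420,000; Ruthie: €420,000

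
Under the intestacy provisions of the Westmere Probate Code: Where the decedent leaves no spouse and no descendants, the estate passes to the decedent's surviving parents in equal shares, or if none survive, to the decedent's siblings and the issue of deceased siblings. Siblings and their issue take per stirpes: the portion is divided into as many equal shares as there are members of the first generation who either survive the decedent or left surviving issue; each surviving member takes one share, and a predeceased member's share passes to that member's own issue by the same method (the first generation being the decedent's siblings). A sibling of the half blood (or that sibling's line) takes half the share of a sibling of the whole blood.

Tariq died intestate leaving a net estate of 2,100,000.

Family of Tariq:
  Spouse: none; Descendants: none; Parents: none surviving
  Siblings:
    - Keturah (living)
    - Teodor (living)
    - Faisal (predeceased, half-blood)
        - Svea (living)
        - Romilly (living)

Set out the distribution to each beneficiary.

The entire 2,100,000 passes to the siblings and their issue.
Counting each half-blood sibling's line as half a unit, there are 5/2 units in 2,100,000, so one unit is 840,000. Whole-blood lines (Keturah and Teodor) take 840,000 each; half-blood lines (Faisal) take 420,000 each.
Faisal's share (420,000) is divided into 2 shares of 210,000: Svea and Romilly each take 210,000.

Keturah: 840,000; Teodor: 840,000; Svea: 210,000; Romilly: 210,000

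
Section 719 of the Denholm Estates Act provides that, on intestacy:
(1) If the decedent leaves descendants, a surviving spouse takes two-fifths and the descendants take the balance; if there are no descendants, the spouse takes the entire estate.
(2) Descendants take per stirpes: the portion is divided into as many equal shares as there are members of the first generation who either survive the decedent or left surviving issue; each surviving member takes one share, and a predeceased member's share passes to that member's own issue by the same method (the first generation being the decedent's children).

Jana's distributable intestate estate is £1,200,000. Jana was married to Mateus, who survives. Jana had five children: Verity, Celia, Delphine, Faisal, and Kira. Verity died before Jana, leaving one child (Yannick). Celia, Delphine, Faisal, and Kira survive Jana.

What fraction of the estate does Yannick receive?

Yannick receives 3/25 of the estate.

Mateus takes two-fifths of £1,200,000 = £480,000. The remaining £720,000 passes to the descendants.
The descendants' portion (£720,000) is divided into 5 shares of £144,000: Celia, Delphine, Faisal, and Kira each take £144,000; Verity's £144,000 share passes to Verity's issue.
Verity's share (£144,000) passes entirely to Yannick.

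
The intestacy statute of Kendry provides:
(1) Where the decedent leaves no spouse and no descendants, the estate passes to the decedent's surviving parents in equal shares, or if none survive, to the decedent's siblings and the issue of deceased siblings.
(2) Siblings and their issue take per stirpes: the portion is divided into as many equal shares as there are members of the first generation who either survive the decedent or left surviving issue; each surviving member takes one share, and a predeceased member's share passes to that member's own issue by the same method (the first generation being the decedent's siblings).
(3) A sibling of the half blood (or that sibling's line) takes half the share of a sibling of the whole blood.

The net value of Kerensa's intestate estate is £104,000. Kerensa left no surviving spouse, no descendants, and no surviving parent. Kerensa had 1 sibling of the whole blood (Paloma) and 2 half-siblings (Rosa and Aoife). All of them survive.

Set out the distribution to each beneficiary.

The entire £104,000 passes to the siblings and their issue.
Counting each half-blood sibling's line as half a unit, there are 2 units in £104,000, so one unit is £52,000. Whole-blood lines (Paloma) take £52,000 each; half-blood lines (Rosa and Aoife) take £26,000 each.

Paloma: £52,000; Rosa: £26,000; Aoife: £26,000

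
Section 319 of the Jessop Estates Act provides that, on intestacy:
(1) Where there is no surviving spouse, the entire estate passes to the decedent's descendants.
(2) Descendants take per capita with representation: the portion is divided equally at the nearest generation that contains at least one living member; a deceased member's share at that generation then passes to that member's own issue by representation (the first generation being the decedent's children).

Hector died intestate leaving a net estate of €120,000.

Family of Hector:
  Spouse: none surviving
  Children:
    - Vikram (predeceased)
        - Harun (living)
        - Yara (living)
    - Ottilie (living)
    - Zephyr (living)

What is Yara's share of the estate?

Yara receives €20,000.

The entire €120,000 passes to the descendants.
That amount (€120,000) is divided into 3 shares of €40,000: Ottilie and Zephyr each take €40,000; Vikram's €40,000 share passes to Vikram's issue.
Vikram's share (€40,000) is divided into 2 shares of €20,000: Harun and Yara each take €20,000.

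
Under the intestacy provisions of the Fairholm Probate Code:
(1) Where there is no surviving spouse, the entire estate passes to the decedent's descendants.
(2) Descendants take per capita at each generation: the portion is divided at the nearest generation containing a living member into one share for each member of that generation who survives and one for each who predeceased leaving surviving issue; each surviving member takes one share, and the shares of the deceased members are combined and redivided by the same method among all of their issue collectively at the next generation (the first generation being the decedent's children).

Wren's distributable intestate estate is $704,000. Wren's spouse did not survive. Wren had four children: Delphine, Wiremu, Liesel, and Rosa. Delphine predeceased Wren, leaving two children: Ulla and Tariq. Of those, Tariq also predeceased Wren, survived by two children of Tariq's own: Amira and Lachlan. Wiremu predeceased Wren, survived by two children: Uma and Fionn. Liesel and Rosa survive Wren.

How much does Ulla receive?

Ulla receives $88,000.

The entire $704,000 passes to the descendants.
That amount ($704,000) is divided at the children's generation into 4 shares of $176,000. Liesel and Rosa each take $176,000. The 2 shares of the deceased (Delphine and Wiremu) are combined into a pool of $352,000.
That pool ($352,000) is divided at the grandchildren's generation into 4 shares of $88,000. Ulla, Uma, and Fionn each take $88,000. The remaining share for the deceased Tariq ($88,000) is carried to the next generation.
That pool ($88,000) is divided at the great-grandchildren's generation equally among Amira and Lachlan: $44,000 each.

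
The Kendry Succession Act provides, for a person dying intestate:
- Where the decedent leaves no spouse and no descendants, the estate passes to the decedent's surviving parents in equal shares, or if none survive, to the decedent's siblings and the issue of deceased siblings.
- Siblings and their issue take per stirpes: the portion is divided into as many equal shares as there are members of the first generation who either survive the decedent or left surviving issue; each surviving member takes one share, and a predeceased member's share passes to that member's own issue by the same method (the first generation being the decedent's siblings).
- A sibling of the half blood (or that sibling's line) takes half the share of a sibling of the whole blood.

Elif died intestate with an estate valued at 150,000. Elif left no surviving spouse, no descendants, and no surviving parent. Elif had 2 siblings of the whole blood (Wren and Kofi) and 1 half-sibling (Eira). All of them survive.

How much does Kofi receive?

Kofi receives 60,000.

The entire 150,000 passes to the siblings and their issue.
Counting each half-blood sibling's line as half a unit, there are 5/2 units in 150,000, so one unit is 60,000. Whole-blood lines (Wren and Kofi) take 60,000 each; half-blood lines (Eira) take 30,000 each.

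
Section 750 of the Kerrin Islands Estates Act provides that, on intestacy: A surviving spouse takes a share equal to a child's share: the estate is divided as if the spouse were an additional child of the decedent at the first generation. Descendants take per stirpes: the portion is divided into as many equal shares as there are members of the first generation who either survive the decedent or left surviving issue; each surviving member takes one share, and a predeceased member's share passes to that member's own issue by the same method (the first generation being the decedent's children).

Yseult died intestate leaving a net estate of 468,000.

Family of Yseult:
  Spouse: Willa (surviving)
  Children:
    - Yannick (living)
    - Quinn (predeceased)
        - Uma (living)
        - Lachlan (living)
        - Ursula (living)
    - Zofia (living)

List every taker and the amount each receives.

Willa: 117,000; Yannick: 117,000; Uma: 39,000; Lachlan: 39,000; Ursula: 39,000; Zofia: 117,000

The spouse counts as an additional share at the children's level, so there are 4 primary shares of 117,000. Willa takes one such share (117,000).
The children's combined portion (351,000) is divided into 3 shares of 117,000: Yannick and Zofia each take 117,000; Quinn's 117,000 share passes to Quinn's issue.
Quinn's share (117,000) is divided into 3 shares of 39,000: Uma, Lachlan, and Ursula each take 39,000.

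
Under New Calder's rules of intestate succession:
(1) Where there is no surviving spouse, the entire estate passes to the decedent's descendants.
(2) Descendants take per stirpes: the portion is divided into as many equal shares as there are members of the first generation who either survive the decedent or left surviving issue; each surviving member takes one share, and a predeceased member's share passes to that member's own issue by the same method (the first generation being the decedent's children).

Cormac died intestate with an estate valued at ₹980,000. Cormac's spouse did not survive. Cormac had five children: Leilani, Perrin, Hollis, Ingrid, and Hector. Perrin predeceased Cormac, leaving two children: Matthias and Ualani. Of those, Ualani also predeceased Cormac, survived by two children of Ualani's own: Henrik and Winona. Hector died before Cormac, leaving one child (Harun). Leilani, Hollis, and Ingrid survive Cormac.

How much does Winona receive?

The entire ₹980,000 passes to the descendants.
That amount (₹980,000) is divided into 5 shares of ₹196,000: Leilani, Hollis, and Ingrid each take ₹196,000; Perrin's ₹196,000 share passes to Perrin's issue; Hector's ₹196,000 share passes to Hector's issue.
Perrin's share (₹196,000) is divided into 2 shares of ₹98,000: Matthias takes ₹98,000; Ualani's ₹98,000 share passes to Ualani's issue.
Ualani's share (₹98,000) is divided into 2 shares of ₹49,000: Henrik and Winona each take ₹49,000.
Hector's share (₹196,000) passes entirely to Harun.

Winona receives ₹49,000.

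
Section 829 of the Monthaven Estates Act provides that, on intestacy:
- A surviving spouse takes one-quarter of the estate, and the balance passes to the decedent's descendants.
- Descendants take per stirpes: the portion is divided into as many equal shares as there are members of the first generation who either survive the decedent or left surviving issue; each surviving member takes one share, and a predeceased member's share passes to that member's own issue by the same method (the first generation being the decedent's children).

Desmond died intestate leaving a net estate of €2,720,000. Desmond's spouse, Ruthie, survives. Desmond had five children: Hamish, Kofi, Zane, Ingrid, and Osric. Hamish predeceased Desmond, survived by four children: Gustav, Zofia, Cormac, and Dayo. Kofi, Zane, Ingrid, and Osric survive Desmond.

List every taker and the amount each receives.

Ruthie takes one-quarter of €2,720,000 = €680,000. The remaining €2,040,000 passes to the descendants.
The descendants' portion (€2,040,000) is divided into 5 shares of €408,000: Kofi, Zane, Ingrid, and Osric each take €408,000; Hamish's €408,000 share passes to Hamish's issue.
Hamish's share (€408,000) is divided into 4 shares of €102,000: Gustav, Zofia, Cormac, and Dayo each take €102,000.

Ruthie: €680,000; Gustav: €102,000; Zofia: €102,000; Cormac: €102,000; Dayo: €102,000; Kofi: €408,000; Zane: €408,000; Ingrid: €408,000; Osric: €408,000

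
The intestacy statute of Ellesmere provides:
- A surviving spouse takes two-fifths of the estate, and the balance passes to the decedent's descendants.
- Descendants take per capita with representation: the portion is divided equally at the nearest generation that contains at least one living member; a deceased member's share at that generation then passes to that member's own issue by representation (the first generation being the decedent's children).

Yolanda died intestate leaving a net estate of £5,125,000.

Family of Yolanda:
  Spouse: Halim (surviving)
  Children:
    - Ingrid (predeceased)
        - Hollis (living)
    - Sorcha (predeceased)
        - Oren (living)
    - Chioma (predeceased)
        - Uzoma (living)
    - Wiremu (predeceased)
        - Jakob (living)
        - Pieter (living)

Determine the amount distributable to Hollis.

Halim takes two-fifths of £5,125,000 = £2,050,000. The remaining £3,075,000 passes to the descendants.
No child survives, so the initial division is made at the grandchildren's generation.
The descendants' portion (£3,075,000) is divided into 5 shares of £615,000: Hollis, Oren, Uzoma, Jakob, and Pieter each take £615,000.

Hollis receives £615,000.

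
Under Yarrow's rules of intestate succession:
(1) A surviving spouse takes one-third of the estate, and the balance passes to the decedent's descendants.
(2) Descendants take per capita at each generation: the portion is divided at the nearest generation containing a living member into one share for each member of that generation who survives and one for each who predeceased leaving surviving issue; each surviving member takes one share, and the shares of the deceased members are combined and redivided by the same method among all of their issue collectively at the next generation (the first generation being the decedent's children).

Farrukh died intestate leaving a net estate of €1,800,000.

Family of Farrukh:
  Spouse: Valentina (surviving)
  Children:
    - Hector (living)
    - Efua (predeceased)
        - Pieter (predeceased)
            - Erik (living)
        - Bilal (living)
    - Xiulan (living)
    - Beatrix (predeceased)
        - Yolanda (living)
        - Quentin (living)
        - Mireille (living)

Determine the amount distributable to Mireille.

Valentina takes one-third of €1,800,000 = €600,000. The remaining €1,200,000 passes to the descendants.
The descendants' portion (€1,200,000) is divided at the children's generation into 4 shares of €300,000. Hector and Xiulan each take €300,000. The 2 shares of the deceased (Efua and Beatrix) are combined into a pool of €600,000.
That pool (€600,000) is divided at the grandchildren's generation into 5 shares of €120,000. Bilal, Yolanda, Quentin, and Mireille each take €120,000. The remaining share for the deceased Pieter (€120,000) is carried to the next generation.
That pool (€120,000) passes entirely to Erik, the sole taker at the great-grandchildren's generation.

Mireille receives €120,000.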